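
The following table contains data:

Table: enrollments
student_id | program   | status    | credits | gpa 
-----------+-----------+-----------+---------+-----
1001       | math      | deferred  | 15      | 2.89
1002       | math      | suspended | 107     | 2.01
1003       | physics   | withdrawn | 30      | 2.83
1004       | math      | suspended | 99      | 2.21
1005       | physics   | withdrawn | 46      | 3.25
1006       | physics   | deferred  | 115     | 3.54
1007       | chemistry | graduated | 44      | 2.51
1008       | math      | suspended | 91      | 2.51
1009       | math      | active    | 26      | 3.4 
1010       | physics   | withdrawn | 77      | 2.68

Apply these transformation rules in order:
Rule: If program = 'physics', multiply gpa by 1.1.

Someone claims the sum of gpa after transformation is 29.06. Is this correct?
Yes, the result is correct.

Step 1: Calculate the correct sum after transformation
Step 2: Apply multiplier 1.1 to records where program = 'physics'
Step 3: Correct result = 29.06
Step 4: Claimed result = 29.06
Step 5: 29.06 = 29.06 ✓
Conclusion: The claimed result is correct.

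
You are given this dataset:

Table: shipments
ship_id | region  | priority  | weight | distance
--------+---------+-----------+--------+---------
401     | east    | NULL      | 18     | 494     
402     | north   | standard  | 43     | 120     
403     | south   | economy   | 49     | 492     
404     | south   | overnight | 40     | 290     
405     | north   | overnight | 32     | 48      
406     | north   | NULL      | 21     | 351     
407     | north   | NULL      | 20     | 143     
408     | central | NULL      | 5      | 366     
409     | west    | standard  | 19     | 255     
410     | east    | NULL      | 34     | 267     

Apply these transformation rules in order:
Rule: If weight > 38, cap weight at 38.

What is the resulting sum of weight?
263

Step 1: 3 records have weight > 38
Step 2: These records originally summed to 132
Step 3: After capping: 3 × 38 = 114
Step 4: Unaffected records sum: 149
Step 5: Final sum = 114 + 149 = 263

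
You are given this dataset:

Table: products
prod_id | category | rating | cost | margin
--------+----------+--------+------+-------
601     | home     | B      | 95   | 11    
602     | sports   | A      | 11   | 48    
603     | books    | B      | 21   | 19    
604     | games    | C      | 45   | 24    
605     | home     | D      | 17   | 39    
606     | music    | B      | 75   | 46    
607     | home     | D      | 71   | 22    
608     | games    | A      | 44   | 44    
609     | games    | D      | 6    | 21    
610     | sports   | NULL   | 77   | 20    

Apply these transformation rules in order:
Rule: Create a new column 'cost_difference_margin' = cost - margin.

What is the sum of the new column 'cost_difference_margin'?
168

Step 1: For each record, compute cost - margin
Example calculations:
  95 - 11 = 84
  11 - 48 = -37
  21 - 19 = 2
  ...
Step 2: Sum all derived values
Step 3: Total = 168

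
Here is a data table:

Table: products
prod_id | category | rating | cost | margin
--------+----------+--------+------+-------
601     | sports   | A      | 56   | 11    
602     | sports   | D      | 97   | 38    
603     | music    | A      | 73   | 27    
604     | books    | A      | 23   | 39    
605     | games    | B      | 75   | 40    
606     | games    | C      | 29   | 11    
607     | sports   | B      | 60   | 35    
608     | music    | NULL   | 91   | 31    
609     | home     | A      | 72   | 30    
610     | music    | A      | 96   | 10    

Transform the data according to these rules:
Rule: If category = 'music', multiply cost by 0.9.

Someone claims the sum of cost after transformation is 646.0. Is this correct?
Yes, the result is correct.

Step 1: Calculate the correct sum after transformation
Step 2: Apply multiplier 0.9 to records where category = 'music'
Step 3: Correct result = 646.0
Step 4: Claimed result = 646.0
Step 5: 646.0 = 646.0 ✓
Conclusion: The claimed result is correct.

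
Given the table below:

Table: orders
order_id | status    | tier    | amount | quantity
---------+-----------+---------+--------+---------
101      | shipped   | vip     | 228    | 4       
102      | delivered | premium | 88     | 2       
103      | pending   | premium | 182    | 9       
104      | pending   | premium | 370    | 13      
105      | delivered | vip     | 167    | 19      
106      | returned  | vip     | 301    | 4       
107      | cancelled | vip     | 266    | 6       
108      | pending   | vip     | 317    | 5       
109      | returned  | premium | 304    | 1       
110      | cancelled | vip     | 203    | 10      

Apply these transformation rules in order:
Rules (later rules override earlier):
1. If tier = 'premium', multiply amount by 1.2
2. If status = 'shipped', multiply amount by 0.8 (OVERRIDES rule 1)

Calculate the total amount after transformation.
2569.2

Step 1: Rule 2 takes priority for records with status = 'shipped'
  - 1 records: 228 × 0.8 = 182.4
Step 2: Rule 1 applies to remaining records with tier = 'premium'
  - 4 records: 944 × 1.2 = 1132.8
Step 3: Other records unchanged: 1254
Step 4: Final sum = 182.4 + 1132.8 + 1254 = 2569.2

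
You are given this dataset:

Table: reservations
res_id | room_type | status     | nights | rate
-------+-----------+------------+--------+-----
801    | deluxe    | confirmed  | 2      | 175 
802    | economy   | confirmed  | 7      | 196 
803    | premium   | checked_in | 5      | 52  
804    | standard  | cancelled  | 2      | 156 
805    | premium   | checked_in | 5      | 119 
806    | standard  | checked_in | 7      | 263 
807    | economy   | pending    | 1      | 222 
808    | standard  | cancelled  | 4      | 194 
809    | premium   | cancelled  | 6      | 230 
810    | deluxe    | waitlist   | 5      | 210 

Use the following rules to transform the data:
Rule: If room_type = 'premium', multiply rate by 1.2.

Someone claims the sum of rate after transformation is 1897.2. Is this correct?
Yes, the result is correct.

Step 1: Calculate the correct sum after transformation
Step 2: Apply multiplier 1.2 to records where room_type = 'premium'
Step 3: Correct result = 1897.2
Step 4: Claimed result = 1897.2
Step 5: 1897.2 = 1897.2 ✓
Conclusion: The claimed result is correct.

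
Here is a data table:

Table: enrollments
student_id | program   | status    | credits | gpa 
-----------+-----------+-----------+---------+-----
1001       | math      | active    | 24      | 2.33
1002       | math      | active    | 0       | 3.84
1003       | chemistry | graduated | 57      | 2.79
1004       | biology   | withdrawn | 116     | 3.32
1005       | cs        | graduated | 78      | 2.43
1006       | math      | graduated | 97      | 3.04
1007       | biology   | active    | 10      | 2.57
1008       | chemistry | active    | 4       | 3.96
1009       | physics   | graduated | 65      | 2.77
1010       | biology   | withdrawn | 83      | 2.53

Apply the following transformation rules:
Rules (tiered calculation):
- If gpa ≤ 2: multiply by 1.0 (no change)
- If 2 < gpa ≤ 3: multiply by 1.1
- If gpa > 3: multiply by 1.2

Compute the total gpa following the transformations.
33.95

Step 1: Tier 1 (gpa ≤ 2): 0 records, sum = 0 × 1.0 = 0.0
Step 2: Tier 2 (2 < gpa ≤ 3): 6 records, sum = 15.42 × 1.1 = 16.96
Step 3: Tier 3 (gpa > 3): 4 records, sum = 14.16 × 1.2 = 16.99
Step 4: Final sum = 0.0 + 16.96 + 16.99 = 33.95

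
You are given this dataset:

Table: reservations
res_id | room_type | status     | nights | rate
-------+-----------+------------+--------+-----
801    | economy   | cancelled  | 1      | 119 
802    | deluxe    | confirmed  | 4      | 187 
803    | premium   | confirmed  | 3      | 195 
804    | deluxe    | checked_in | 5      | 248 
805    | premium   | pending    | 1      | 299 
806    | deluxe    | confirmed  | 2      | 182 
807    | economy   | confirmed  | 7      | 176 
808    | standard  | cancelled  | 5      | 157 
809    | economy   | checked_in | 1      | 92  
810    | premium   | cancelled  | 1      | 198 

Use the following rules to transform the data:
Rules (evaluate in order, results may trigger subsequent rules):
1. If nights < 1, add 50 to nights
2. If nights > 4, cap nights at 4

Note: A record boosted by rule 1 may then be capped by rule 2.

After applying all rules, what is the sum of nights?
25

Step 1: Apply rule 1 to records with nights < 1
  - 0 records get bonus of 50
  - Of these, 0 records then exceed 4 and get capped
Step 2: Apply rule 2 to records with nights > 4
  - 3 records (original) are capped
Step 3: Calculate final sum = 25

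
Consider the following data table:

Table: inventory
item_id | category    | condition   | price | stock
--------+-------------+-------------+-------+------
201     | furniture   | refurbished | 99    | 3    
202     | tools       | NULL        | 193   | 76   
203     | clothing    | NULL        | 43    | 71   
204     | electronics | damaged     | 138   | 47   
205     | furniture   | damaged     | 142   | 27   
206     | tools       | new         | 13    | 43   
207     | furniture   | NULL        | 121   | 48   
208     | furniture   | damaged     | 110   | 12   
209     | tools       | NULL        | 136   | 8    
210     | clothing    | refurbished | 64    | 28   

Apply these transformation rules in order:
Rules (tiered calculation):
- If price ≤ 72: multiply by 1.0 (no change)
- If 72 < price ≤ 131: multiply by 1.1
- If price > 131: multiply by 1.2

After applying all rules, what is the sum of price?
1213.8

Step 1: Tier 1 (price ≤ 72): 3 records, sum = 120 × 1.0 = 120.0
Step 2: Tier 2 (72 < price ≤ 131): 3 records, sum = 330 × 1.1 = 363.0
Step 3: Tier 3 (price > 131): 4 records, sum = 609 × 1.2 = 730.8
Step 4: Final sum = 120.0 + 363.0 + 730.8 = 1213.8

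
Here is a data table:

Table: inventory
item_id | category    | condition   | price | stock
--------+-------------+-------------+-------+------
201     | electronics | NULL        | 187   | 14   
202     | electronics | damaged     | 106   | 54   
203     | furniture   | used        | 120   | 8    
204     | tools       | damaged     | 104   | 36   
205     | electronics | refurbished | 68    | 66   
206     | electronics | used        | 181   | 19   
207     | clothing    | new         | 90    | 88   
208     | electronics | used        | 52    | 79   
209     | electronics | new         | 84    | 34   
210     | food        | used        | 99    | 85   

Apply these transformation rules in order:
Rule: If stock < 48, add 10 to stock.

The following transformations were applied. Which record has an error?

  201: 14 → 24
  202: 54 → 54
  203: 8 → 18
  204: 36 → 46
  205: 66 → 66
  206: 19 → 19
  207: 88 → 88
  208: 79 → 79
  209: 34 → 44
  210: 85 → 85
Record 206 has an error. The correct transformed value should be 29, not 19.

Step 1: Check each record against the rule
Step 2: Record 206 has stock = 19
Step 3: Since 19 < 48, the bonus should have been applied
Step 4: Correct value = 29, but claimed value = 19
Conclusion: Record 206 has the error.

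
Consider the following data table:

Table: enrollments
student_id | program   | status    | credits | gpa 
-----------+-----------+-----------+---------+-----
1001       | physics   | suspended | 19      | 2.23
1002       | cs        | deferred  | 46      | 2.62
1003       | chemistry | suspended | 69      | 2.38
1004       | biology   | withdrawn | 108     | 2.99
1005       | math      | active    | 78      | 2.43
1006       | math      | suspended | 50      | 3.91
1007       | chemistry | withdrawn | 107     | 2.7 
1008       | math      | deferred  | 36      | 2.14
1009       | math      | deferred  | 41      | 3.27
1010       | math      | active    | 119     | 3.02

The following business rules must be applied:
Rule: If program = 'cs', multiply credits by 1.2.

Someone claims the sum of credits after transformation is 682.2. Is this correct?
Yes, the result is correct.

Step 1: Calculate the correct sum after transformation
Step 2: Apply multiplier 1.2 to records where program = 'cs'
Step 3: Correct result = 682.2
Step 4: Claimed result = 682.2
Step 5: 682.2 = 682.2 ✓
Conclusion: The claimed result is correct.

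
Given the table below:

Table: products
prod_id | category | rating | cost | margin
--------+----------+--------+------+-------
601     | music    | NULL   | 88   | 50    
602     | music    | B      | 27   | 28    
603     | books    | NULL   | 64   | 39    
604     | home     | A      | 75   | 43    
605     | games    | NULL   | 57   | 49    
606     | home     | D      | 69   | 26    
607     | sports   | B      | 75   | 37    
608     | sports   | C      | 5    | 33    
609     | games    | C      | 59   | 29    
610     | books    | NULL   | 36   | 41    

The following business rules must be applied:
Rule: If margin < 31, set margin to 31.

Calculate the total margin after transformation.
385

Step 1: 3 records have margin < 31
Step 2: These records originally summed to 83
Step 3: After setting to minimum: 3 × 31 = 93
Step 4: Unaffected records sum: 292
Step 5: Final sum = 93 + 292 = 385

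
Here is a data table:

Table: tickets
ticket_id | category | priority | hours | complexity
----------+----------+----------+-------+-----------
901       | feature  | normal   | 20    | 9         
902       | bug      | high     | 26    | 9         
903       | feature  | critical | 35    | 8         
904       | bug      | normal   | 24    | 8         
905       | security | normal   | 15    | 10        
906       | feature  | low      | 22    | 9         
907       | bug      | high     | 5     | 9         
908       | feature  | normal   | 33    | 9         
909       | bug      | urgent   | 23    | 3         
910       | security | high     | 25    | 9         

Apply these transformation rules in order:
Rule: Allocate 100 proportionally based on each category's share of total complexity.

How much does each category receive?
bug: 34.94, feature: 42.17, security: 22.89

Step 1: Calculate total complexity = 83
Step 2: Calculate each category's proportion:
  bug: 29/83 = 34.94% → 34.94
  feature: 35/83 = 42.17% → 42.17
  security: 19/83 = 22.89% → 22.89
Step 3: Verify: sum of allocations ≈ 100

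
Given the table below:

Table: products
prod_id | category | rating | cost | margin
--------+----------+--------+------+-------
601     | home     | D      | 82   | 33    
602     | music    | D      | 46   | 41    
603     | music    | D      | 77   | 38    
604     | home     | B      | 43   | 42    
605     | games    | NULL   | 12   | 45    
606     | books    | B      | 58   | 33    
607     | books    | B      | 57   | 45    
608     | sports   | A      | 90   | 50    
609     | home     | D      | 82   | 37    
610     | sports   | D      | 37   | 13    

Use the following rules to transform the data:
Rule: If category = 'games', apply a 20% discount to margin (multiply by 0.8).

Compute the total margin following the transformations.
368.0

Step 1: Records with category = 'games' have total margin = 45
Step 2: Apply multiplier: 45 × 0.8 = 36.0
Step 3: Other records total: 332
Step 4: Final sum = 36.0 + 332 = 368.0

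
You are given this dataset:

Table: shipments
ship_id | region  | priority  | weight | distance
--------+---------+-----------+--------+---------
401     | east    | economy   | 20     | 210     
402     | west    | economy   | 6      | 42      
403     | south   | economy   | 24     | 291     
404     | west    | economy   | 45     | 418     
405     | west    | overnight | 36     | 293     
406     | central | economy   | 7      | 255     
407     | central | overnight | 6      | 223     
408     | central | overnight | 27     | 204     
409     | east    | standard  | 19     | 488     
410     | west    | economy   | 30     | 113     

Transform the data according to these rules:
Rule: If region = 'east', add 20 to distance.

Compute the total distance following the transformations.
2577

Step 1: Count records where region = 'east': 2
Step 2: Total bonus added: 2 × 20 = 40
Step 3: Original sum of distance: 2537
Step 4: Final sum = 2537 + 40 = 2577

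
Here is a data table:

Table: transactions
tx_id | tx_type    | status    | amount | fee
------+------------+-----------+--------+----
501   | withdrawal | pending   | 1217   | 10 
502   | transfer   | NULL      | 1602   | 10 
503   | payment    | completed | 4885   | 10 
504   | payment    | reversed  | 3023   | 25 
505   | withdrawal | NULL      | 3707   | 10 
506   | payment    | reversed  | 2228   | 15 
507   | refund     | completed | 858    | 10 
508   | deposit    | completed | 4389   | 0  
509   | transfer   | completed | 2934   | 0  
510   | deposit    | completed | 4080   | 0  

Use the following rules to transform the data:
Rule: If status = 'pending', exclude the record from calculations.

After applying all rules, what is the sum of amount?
27706

Step 1: Identify records where status = 'pending'
Step 2: The excluded records sum to 1217
Step 3: Original total amount = 28923
Step 4: Remaining total = 28923 - 1217 = 27706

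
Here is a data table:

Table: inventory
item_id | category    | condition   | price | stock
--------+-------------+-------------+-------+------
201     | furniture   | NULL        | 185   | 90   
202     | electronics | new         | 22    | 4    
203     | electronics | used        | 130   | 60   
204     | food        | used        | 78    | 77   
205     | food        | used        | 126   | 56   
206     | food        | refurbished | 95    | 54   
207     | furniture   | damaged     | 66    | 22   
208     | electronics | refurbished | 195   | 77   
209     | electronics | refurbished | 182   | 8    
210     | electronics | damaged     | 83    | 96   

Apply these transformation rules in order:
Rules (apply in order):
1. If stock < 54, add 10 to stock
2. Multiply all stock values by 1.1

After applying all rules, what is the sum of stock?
631.4

Step 1: Apply Rule 1 - Add 10 to records with stock < 54
  - 3 records affected: 34 + (3 × 10) = 64
  - Unaffected records: 510
  - Sum after Rule 1: 574
Step 2: Apply Rule 2 - Multiply all by 1.1
  - 574 × 1.1 = 631.4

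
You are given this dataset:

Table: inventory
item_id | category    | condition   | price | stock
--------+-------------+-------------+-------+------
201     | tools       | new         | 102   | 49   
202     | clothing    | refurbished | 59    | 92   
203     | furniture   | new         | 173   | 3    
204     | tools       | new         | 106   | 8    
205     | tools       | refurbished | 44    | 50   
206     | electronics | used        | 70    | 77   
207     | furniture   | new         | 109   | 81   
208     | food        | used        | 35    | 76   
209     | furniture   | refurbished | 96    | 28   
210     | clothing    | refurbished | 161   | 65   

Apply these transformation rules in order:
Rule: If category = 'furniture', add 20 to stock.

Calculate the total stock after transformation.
589

Step 1: Count records where category = 'furniture': 3
Step 2: Total bonus added: 3 × 20 = 60
Step 3: Original sum of stock: 529
Step 4: Final sum = 529 + 60 = 589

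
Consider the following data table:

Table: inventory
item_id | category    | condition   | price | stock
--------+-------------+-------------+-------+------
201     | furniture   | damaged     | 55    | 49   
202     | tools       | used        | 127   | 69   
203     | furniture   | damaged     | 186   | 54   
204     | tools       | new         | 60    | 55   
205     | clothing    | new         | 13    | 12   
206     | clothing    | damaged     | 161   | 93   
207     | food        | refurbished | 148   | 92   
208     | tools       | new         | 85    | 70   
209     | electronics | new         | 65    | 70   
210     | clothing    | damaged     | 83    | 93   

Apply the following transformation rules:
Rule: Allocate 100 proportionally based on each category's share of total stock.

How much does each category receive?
clothing: 30.14, electronics: 10.65, food: 14.0, furniture: 15.68, tools: 29.53

Step 1: Calculate total stock = 657
Step 2: Calculate each category's proportion:
  clothing: 198/657 = 30.14% → 30.14
  electronics: 70/657 = 10.65% → 10.65
  food: 92/657 = 14.00% → 14.0
  furniture: 103/657 = 15.68% → 15.68
  tools: 194/657 = 29.53% → 29.53
Step 3: Verify: sum of allocations ≈ 100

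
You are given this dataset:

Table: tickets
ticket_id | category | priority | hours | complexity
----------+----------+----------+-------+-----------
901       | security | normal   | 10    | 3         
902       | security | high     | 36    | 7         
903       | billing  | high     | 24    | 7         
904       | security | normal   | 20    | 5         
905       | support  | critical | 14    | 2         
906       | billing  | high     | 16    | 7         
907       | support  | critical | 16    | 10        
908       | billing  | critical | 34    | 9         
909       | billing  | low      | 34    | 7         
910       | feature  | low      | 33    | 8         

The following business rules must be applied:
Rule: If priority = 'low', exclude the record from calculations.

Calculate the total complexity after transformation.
50

Step 1: Identify records where priority = 'low'
Step 2: The excluded records sum to 15
Step 3: Original total complexity = 65
Step 4: Remaining total = 65 - 15 = 50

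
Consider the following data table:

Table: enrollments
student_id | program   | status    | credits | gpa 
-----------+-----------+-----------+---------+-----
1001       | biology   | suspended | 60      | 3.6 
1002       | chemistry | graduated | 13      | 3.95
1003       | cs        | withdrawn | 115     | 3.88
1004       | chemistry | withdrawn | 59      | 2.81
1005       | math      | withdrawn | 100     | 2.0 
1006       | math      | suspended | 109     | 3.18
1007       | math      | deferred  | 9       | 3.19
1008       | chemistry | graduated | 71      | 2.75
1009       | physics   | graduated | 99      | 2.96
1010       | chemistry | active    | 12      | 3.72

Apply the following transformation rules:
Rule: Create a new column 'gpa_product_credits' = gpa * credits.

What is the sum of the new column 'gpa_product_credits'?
1987.6

Step 1: For each record, compute gpa * credits
Example calculations:
  3.6 * 60 = 216.0
  3.95 * 13 = 51.35
  3.88 * 115 = 446.2
  ...
Step 2: Sum all derived values
Step 3: Total = 1987.6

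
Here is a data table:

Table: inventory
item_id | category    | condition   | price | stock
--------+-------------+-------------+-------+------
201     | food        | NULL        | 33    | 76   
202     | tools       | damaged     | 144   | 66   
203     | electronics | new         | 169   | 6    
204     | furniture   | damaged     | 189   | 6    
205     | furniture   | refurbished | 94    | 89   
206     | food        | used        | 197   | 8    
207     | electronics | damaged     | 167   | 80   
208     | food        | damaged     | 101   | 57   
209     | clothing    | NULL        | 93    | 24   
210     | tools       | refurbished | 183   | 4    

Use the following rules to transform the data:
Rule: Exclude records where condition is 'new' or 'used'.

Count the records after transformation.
8

Step 1: Count records to exclude
  - 1 (new) + 1 (used) = 2 records
Step 2: Total records: 10
Step 3: Remaining = 10 - 2 = 8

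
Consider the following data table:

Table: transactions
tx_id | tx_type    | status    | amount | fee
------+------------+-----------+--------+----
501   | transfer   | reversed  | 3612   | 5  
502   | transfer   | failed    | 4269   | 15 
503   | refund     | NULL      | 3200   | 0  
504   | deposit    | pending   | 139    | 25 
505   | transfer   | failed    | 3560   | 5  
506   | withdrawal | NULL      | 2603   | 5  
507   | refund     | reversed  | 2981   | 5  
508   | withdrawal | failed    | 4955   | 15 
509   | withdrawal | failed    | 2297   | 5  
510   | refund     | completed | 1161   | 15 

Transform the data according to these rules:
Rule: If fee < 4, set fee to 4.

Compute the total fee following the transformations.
99

Step 1: 1 records have fee < 4
Step 2: These records originally summed to 0
Step 3: After setting to minimum: 1 × 4 = 4
Step 4: Unaffected records sum: 95
Step 5: Final sum = 4 + 95 = 99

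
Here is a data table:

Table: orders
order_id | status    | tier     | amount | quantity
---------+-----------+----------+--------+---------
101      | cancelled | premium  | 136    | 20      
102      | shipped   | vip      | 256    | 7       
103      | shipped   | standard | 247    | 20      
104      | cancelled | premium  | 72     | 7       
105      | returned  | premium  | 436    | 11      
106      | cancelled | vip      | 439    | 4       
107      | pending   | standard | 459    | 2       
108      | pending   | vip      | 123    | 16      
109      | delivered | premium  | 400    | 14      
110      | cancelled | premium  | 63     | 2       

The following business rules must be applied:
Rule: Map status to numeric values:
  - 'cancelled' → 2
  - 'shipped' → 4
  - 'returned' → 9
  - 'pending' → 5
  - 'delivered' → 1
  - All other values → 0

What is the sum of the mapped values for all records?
36

Step 1: Apply mapping to each record
Step 2: Count by status:
  'cancelled': 4 records × 2 = 8
  'shipped': 2 records × 4 = 8
  'returned': 1 records × 9 = 9
  'pending': 2 records × 5 = 10
  'delivered': 1 records × 1 = 1
Step 3: Sum all mapped values = 36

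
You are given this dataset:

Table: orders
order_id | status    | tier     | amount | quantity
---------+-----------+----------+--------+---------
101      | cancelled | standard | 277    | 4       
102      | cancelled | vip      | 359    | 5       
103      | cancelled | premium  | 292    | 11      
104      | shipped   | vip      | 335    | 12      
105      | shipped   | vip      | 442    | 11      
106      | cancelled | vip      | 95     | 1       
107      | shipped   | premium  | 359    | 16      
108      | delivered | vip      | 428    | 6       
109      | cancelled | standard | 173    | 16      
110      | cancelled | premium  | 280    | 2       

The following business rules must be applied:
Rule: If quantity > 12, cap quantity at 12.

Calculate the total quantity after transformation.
76

Step 1: 2 records have quantity > 12
Step 2: These records originally summed to 32
Step 3: After capping: 2 × 12 = 24
Step 4: Unaffected records sum: 52
Step 5: Final sum = 24 + 52 = 76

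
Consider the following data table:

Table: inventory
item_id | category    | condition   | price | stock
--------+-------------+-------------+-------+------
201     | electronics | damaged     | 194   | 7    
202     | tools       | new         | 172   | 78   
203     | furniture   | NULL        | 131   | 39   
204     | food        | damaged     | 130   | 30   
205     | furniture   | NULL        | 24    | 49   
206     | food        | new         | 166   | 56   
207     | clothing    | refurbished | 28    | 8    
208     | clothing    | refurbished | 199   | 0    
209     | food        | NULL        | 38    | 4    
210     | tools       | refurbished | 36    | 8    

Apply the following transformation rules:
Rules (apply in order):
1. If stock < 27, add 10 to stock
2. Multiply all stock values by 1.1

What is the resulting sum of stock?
361.9

Step 1: Apply Rule 1 - Add 10 to records with stock < 27
  - 5 records affected: 27 + (5 × 10) = 77
  - Unaffected records: 252
  - Sum after Rule 1: 329
Step 2: Apply Rule 2 - Multiply all by 1.1
  - 329 × 1.1 = 361.9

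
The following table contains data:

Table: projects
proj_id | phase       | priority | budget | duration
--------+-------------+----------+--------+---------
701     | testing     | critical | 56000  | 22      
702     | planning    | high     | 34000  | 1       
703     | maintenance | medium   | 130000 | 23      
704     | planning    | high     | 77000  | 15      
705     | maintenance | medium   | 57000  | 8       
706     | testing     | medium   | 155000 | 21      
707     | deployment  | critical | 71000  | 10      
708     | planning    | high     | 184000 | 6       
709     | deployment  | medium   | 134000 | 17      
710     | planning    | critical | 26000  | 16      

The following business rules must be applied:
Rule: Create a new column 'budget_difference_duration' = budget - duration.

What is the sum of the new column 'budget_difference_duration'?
923861

Step 1: For each record, compute budget - duration
Example calculations:
  56000 - 22 = 55978
  34000 - 1 = 33999
  130000 - 23 = 129977
  ...
Step 2: Sum all derived values
Step 3: Total = 923861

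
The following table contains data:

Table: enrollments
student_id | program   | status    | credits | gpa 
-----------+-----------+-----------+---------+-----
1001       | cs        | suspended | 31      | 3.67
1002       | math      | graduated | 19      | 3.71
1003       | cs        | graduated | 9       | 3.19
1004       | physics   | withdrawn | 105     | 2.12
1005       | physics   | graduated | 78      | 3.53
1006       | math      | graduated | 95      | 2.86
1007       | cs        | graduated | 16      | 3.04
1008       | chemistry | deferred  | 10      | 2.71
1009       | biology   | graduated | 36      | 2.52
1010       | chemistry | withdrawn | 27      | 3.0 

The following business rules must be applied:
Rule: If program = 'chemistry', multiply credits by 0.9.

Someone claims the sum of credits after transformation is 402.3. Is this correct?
No, the correct result is 422.3.

Step 1: Calculate the correct sum after transformation
Step 2: Apply multiplier 0.9 to records where program = 'chemistry'
Step 3: Correct result = 422.3
Step 4: Claimed result = 402.3
Step 5: 422.3 ≠ 402.3
Conclusion: The claimed result is incorrect. The correct answer is 422.3.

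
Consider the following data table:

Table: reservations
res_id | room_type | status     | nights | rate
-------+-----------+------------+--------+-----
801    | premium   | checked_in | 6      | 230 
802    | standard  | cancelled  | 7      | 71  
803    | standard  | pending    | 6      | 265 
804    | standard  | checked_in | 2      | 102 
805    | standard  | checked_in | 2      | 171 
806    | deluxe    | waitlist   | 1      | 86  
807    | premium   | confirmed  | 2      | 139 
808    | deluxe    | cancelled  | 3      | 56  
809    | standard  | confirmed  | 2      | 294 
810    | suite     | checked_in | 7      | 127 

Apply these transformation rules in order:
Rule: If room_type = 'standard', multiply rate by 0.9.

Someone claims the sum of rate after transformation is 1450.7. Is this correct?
Yes, the result is correct.

Step 1: Calculate the correct sum after transformation
Step 2: Apply multiplier 0.9 to records where room_type = 'standard'
Step 3: Correct result = 1450.7
Step 4: Claimed result = 1450.7
Step 5: 1450.7 = 1450.7 ✓
Conclusion: The claimed result is correct.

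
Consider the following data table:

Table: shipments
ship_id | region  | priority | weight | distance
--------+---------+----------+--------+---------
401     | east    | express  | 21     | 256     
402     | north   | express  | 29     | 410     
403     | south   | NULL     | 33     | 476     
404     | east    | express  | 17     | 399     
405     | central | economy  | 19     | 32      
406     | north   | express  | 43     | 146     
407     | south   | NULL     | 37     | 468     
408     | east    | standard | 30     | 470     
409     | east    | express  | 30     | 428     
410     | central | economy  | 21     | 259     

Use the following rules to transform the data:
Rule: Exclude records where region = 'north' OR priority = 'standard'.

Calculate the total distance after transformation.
2318

Step 1: Find records where region = 'north' OR priority = 'standard'
Step 2: 3 records match, summing to 1026
Step 3: Original sum: 3344
Step 4: Remaining sum = 3344 - 1026 = 2318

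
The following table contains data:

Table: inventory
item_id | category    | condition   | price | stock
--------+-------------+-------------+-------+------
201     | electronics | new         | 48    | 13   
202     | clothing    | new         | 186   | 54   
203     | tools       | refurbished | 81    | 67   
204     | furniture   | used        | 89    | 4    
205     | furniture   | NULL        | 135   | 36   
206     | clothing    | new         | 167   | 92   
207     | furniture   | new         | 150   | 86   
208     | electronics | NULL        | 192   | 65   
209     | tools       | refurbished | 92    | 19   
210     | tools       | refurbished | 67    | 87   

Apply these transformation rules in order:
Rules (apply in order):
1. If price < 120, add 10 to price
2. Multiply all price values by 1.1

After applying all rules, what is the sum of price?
1382.7

Step 1: Apply Rule 1 - Add 10 to records with price < 120
  - 5 records affected: 377 + (5 × 10) = 427
  - Unaffected records: 830
  - Sum after Rule 1: 1257
Step 2: Apply Rule 2 - Multiply all by 1.1
  - 1257 × 1.1 = 1382.7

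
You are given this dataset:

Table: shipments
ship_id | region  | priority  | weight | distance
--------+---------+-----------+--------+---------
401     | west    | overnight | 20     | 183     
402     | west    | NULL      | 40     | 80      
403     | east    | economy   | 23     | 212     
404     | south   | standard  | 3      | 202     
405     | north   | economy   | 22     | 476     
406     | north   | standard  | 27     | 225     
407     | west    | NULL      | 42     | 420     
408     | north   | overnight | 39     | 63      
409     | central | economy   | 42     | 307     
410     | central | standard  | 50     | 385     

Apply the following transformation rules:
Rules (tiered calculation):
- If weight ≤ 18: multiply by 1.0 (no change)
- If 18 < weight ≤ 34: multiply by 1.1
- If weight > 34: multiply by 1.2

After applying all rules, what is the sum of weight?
359.8

Step 1: Tier 1 (weight ≤ 18): 1 records, sum = 3 × 1.0 = 3.0
Step 2: Tier 2 (18 < weight ≤ 34): 4 records, sum = 92 × 1.1 = 101.2
Step 3: Tier 3 (weight > 34): 5 records, sum = 213 × 1.2 = 255.6
Step 4: Final sum = 3.0 + 101.2 + 255.6 = 359.8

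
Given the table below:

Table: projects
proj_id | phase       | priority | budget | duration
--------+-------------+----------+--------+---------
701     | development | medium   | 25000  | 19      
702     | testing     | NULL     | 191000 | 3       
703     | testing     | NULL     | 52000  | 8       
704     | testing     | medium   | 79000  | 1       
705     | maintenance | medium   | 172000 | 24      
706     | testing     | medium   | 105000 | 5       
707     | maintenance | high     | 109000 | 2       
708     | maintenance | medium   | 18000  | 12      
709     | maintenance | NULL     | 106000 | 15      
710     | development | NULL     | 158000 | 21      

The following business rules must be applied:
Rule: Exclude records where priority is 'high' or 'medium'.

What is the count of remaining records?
4

Step 1: Count records to exclude
  - 1 (high) + 5 (medium) = 6 records
Step 2: Total records: 10
Step 3: Remaining = 10 - 6 = 4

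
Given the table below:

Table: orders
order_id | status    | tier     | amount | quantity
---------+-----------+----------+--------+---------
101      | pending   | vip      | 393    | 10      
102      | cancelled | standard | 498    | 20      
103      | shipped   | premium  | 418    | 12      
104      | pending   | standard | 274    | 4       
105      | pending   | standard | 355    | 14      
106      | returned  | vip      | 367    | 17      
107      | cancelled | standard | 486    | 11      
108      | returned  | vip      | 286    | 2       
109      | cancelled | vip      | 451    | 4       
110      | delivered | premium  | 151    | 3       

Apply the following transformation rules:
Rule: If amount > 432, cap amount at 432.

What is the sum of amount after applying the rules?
3540

Step 1: 3 records have amount > 432
Step 2: These records originally summed to 1435
Step 3: After capping: 3 × 432 = 1296
Step 4: Unaffected records sum: 2244
Step 5: Final sum = 1296 + 2244 = 3540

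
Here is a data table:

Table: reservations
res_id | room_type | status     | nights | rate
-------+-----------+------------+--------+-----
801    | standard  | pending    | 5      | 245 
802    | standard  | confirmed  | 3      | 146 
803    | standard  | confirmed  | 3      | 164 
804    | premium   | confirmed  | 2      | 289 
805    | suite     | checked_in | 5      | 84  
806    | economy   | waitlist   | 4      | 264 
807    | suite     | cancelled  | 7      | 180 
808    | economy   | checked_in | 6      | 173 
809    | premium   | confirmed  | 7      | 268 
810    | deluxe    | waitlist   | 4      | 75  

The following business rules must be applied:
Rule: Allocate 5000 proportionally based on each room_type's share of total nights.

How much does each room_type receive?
deluxe: 434.78, economy: 1086.96, premium: 978.26, standard: 1195.65, suite: 1304.35

Step 1: Calculate total nights = 46
Step 2: Calculate each room_type's proportion:
  deluxe: 4/46 = 8.70% → 434.78
  economy: 10/46 = 21.74% → 1086.96
  premium: 9/46 = 19.57% → 978.26
  standard: 11/46 = 23.91% → 1195.65
  suite: 12/46 = 26.09% → 1304.35
Step 3: Verify: sum of allocations ≈ 5000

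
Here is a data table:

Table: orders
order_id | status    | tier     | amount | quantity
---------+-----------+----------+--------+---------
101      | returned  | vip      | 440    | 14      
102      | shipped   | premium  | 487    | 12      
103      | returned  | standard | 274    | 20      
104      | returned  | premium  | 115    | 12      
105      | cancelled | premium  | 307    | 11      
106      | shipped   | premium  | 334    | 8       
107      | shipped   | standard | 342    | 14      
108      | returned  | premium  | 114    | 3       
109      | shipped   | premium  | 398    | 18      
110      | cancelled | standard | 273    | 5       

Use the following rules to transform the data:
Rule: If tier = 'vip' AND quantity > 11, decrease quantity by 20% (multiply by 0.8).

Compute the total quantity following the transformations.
114.2

Step 1: Find records where tier = 'vip' AND quantity > 11
Step 2: 1 records match, summing to 14
Step 3: After multiplier: 14 × 0.8 = 11.2
Step 4: Unaffected records sum: 103
Step 5: Final sum = 11.2 + 103 = 114.2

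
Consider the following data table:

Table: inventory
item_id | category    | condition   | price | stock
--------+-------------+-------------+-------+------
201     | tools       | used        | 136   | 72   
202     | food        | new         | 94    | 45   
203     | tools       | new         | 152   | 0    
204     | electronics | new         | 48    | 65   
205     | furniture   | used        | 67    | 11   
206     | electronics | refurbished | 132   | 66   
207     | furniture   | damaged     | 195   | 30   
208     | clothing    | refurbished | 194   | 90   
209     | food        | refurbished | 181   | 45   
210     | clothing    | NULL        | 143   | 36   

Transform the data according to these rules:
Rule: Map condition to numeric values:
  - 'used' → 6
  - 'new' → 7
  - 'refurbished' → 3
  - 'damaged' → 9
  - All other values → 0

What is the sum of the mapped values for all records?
51

Step 1: Apply mapping to each record
Step 2: Count by status:
  'used': 2 records × 6 = 12
  'new': 3 records × 7 = 21
  'refurbished': 3 records × 3 = 9
  'damaged': 1 records × 9 = 9
Step 3: Sum all mapped values = 51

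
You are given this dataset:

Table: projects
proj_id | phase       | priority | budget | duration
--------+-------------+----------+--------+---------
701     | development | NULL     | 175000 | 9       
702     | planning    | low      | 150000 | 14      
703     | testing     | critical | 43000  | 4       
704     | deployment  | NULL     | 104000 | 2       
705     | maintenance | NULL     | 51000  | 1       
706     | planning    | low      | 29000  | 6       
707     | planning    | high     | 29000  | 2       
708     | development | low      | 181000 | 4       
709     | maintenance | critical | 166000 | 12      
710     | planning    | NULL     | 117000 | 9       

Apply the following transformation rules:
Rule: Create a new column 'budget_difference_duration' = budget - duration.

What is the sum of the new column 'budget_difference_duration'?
1044937

Step 1: For each record, compute budget - duration
Example calculations:
  175000 - 9 = 174991
  150000 - 14 = 149986
  43000 - 4 = 42996
  ...
Step 2: Sum all derived values
Step 3: Total = 1044937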